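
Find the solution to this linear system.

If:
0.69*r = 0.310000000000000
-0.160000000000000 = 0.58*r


Then:
No Solution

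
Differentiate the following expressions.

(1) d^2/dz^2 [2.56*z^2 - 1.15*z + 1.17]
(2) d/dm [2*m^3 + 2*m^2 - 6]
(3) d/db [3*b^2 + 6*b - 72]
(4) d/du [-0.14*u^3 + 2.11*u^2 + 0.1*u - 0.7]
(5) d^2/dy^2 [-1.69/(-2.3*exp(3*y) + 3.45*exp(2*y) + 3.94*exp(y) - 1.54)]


(1) = 5.12000000000000
(2) = 2*m*(3*m + 2)
(3) = 6*b + 6
(4) = -0.42*u^2 + 4.22*u + 0.1
(5) = ((-34.983*exp(2*y) + 23.322*exp(y) + 6.6586)*(2.3*exp(3*y) - 3.45*exp(2*y) - 3.94*exp(y) + 1.54) + 1.69*(-13.8*exp(2*y) + 13.8*exp(y) + 7.88)*(-6.9*exp(2*y) + 6.9*exp(y) + 3.94)*exp(y))*exp(y)/(2.3*exp(3*y) - 3.45*exp(2*y) - 3.94*exp(y) + 1.54)^3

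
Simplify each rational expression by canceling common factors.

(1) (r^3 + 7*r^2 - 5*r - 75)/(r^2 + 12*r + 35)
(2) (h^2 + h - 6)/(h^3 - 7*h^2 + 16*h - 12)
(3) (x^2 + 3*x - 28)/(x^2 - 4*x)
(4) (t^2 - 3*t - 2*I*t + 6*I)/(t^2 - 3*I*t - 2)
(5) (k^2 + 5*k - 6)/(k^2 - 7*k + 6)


(1) = (r^2 + 2*r - 15)/(r + 7)
(2) = (h + 3)/(h^2 - 5*h + 6)
(3) = (x + 7)/x
(4) = (t - 3)/(t - I)
(5) = (k + 6)/(k - 6)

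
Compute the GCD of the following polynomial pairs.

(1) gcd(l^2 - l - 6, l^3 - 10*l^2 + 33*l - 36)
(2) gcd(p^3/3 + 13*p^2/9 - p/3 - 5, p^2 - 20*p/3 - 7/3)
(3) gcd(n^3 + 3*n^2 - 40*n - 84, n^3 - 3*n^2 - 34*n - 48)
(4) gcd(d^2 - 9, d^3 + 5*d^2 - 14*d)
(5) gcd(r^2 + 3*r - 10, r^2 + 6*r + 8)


(1) = l - 3
(2) = gcd((p/3 + 1)*(p - 5/3)*(p + 3), (p - 7)*(p + 1/3)) = 1
(3) = gcd((n - 6)*(n + 2)*(n + 7), (n - 8)*(n + 2)*(n + 3)) = n + 2
(4) = gcd((d - 3)*(d + 3), d*(d - 2)*(d + 7)) = 1
(5) = gcd((r - 2)*(r + 5), (r + 2)*(r + 4)) = 1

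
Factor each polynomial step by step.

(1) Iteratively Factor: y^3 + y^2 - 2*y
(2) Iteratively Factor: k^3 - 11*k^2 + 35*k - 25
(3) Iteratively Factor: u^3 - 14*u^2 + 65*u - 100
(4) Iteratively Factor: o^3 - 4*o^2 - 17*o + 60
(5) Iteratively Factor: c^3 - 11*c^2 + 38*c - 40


(1) = (y - 1)*(y^2 + 2*y) = (y - 1)*(y + 2)*(y)
(2) = (k - 5)*(k^2 - 6*k + 5) = (k - 5)*(k - 1)*(k - 5)
(3) = (u - 4)*(u^2 - 10*u + 25) = (u - 5)*(u - 4)*(u - 5)
(4) = (o - 3)*(o^2 - o - 20) = (o - 3)*(o + 4)*(o - 5)
(5) = (c - 2)*(c^2 - 9*c + 20) = (c - 5)*(c - 2)*(c - 4)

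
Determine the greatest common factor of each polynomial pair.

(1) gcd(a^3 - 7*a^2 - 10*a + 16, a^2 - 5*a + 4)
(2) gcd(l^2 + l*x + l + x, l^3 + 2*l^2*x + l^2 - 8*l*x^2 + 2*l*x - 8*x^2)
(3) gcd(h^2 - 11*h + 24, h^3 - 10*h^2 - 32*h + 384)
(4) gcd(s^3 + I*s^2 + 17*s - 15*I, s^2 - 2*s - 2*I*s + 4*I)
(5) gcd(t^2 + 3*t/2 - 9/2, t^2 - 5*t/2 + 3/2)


(1) = a - 1
(2) = l + 1
(3) = gcd((h - 8)*(h - 3), (h - 8)^2*(h + 6)) = h - 8
(4) = gcd((s - 3*I)*(s - I)*(s + 5*I), (s - 2)*(s - 2*I)) = 1
(5) = gcd((t - 3/2)*(t + 3), (t - 3/2)*(t - 1)) = t - 3/2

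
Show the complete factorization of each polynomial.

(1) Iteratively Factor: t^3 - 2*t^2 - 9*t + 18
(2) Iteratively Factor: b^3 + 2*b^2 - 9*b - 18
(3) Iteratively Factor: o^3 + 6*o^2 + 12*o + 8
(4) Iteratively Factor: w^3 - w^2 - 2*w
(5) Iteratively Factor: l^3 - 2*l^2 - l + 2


(1) = (t - 3)*(t^2 + t - 6) = (t - 3)*(t - 2)*(t + 3)
(2) = (b + 2)*(b^2 - 9) = (b + 2)*(b + 3)*(b - 3)
(3) = (o + 2)*(o^2 + 4*o + 4) = (o + 2)^2*(o + 2)
(4) = (w)*(w^2 - w - 2) = w*(w - 2)*(w + 1)
(5) = (l + 1)*(l^2 - 3*l + 2) = (l - 1)*(l + 1)*(l - 2)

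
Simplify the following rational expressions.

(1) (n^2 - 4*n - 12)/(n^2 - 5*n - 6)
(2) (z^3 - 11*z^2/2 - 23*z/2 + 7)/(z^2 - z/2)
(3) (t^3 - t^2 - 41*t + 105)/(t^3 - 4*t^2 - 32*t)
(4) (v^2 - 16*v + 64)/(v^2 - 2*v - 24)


(1) = (n + 2)/(n + 1)
(2) = (z^2 - 5*z - 14)/z
(3) = (t^3 - t^2 - 41*t + 105)/(t^3 - 4*t^2 - 32*t)
(4) = (v^2 - 16*v + 64)/(v^2 - 2*v - 24)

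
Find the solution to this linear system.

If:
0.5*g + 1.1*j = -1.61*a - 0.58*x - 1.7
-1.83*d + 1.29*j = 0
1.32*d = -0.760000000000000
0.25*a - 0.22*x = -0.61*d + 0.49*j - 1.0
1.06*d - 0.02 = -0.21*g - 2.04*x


Then:
a = -5.57
d = -0.58
g = 18.13
j = -0.82
x = -1.56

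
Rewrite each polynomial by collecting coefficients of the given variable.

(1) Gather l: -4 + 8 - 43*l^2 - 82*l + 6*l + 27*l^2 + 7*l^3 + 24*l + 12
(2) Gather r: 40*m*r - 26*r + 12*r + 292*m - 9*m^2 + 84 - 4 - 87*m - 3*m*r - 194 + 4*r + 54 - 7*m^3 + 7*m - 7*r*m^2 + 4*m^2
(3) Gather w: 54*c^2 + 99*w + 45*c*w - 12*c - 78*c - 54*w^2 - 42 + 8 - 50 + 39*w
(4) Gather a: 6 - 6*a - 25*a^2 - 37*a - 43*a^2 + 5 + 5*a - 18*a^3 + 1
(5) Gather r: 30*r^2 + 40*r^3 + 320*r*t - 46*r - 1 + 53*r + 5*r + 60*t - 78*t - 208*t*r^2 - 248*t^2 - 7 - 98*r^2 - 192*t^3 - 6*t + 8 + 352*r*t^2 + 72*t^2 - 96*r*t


(1) = 7*l^3 - 16*l^2 - 52*l + 16
(2) = -7*m^3 - 5*m^2 + 212*m + r*(-7*m^2 + 37*m - 10) - 60
(3) = 54*c^2 - 90*c - 54*w^2 + w*(45*c + 138) - 84
(4) = -18*a^3 - 68*a^2 - 38*a + 12
(5) = 40*r^3 + r^2*(-208*t - 68) + r*(352*t^2 + 224*t + 12) - 192*t^3 - 176*t^2 - 24*t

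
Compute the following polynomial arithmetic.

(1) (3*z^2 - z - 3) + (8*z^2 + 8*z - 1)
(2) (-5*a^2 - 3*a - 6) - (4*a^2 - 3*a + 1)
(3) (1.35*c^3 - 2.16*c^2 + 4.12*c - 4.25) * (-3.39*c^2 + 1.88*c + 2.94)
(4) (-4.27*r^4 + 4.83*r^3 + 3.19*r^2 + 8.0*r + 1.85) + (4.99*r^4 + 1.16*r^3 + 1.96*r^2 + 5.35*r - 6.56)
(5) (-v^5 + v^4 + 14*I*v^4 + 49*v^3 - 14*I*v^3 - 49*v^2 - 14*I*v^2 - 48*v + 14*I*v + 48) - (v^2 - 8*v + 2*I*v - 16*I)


(1) = 11*z^2 + 7*z - 4
(2) = -9*a^2 - 7
(3) = -4.5765*c^5 + 9.8604*c^4 - 14.0586*c^3 + 15.8027*c^2 + 4.1228*c - 12.495
(4) = 0.72*r^4 + 5.99*r^3 + 5.15*r^2 + 13.35*r - 4.71
(5) = -v^5 + v^4 + 14*I*v^4 + 49*v^3 - 14*I*v^3 - 50*v^2 - 14*I*v^2 - 40*v + 12*I*v + 48 + 16*I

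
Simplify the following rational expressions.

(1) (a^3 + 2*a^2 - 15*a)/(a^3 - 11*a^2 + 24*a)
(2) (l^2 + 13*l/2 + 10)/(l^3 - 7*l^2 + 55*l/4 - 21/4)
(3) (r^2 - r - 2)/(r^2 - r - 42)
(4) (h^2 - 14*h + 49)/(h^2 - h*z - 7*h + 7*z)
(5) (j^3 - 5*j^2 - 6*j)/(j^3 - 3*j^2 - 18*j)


(1) = (a + 5)/(a - 8)
(2) = (4*l^2 + 26*l + 40)/(4*l^3 - 28*l^2 + 55*l - 21)
(3) = (r^2 - r - 2)/(r^2 - r - 42)
(4) = (7 - h)/(-h + z)
(5) = (j + 1)/(j + 3)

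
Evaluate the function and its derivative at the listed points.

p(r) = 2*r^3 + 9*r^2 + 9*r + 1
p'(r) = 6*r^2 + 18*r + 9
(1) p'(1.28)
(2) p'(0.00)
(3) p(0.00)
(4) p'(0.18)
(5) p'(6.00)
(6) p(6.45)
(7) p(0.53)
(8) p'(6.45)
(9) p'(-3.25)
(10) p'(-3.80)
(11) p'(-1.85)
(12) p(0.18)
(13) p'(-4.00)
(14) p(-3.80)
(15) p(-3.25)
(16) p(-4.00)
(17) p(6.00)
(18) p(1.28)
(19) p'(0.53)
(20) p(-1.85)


(1) = 41.87
(2) = 9.00
(3) = 1.00
(4) = 12.43
(5) = 333.00
(6) = 970.14
(7) = 8.60
(8) = 374.72
(9) = 13.88
(10) = 27.24
(11) = -3.77
(12) = 2.92
(13) = 33.00
(14) = -12.98
(15) = -1.84
(16) = -19.00
(17) = 811.00
(18) = 31.46
(19) = 20.23
(20) = 2.49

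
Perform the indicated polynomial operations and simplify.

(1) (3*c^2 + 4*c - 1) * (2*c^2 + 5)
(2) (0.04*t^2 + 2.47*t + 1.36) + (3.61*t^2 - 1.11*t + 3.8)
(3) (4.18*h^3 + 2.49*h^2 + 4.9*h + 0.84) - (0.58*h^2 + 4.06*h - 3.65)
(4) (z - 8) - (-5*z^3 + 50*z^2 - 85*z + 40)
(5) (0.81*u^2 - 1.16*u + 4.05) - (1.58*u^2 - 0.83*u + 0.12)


(1) = 6*c^4 + 8*c^3 + 13*c^2 + 20*c - 5
(2) = 3.65*t^2 + 1.36*t + 5.16
(3) = 4.18*h^3 + 1.91*h^2 + 0.84*h + 4.49
(4) = 5*z^3 - 50*z^2 + 86*z - 48
(5) = -0.77*u^2 - 0.33*u + 3.93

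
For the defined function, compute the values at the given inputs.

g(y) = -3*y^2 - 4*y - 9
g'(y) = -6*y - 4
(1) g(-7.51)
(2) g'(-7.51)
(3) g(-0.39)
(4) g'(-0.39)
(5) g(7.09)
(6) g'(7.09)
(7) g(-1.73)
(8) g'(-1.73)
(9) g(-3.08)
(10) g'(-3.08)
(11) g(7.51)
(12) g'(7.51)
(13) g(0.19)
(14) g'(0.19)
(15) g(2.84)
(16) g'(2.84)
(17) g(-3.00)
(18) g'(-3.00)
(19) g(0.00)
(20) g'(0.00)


(1) = -148.16
(2) = 41.06
(3) = -7.90
(4) = -1.66
(5) = -188.16
(6) = -46.54
(7) = -11.06
(8) = 6.38
(9) = -25.14
(10) = 14.48
(11) = -208.24
(12) = -49.06
(13) = -9.87
(14) = -5.14
(15) = -44.56
(16) = -21.04
(17) = -24.00
(18) = 14.00
(19) = -9.00
(20) = -4.00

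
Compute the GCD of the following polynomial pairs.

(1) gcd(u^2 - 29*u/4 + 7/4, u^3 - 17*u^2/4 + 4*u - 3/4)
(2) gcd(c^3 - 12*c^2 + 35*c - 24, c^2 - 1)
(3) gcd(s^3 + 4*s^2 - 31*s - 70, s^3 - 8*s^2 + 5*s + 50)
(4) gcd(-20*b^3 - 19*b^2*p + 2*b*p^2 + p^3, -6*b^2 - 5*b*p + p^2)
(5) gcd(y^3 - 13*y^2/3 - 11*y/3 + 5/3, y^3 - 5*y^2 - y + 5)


(1) = u - 1/4
(2) = c - 1
(3) = gcd((s - 5)*(s + 2)*(s + 7), (s - 5)^2*(s + 2)) = s^2 - 3*s - 10
(4) = gcd((-4*b + p)*(b + p)*(5*b + p), (-6*b + p)*(b + p)) = b + p
(5) = gcd((y - 5)*(y - 1/3)*(y + 1), (y - 5)*(y - 1)*(y + 1)) = y^2 - 4*y - 5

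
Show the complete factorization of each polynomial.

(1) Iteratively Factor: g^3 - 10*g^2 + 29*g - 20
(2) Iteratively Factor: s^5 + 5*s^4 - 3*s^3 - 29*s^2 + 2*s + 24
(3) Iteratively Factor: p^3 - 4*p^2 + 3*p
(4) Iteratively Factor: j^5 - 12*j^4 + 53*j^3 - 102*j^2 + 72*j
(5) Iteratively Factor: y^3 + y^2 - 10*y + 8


(1) = (g - 4)*(g^2 - 6*g + 5) = (g - 4)*(g - 1)*(g - 5)
(2) = (s - 2)*(s^4 + 7*s^3 + 11*s^2 - 7*s - 12) = (s - 2)*(s - 1)*(s^3 + 8*s^2 + 19*s + 12) = (s - 2)*(s - 1)*(s + 4)*(s^2 + 4*s + 3) = (s - 2)*(s - 1)*(s + 3)*(s + 4)*(s + 1)
(3) = (p - 3)*(p^2 - p) = p*(p - 3)*(p - 1)
(4) = (j)*(j^4 - 12*j^3 + 53*j^2 - 102*j + 72) = j*(j - 3)*(j^3 - 9*j^2 + 26*j - 24) = j*(j - 4)*(j - 3)*(j^2 - 5*j + 6) = j*(j - 4)*(j - 3)*(j - 2)*(j - 3)
(5) = (y - 2)*(y^2 + 3*y - 4) = (y - 2)*(y - 1)*(y + 4)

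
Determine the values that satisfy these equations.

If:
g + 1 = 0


Then:
g = -1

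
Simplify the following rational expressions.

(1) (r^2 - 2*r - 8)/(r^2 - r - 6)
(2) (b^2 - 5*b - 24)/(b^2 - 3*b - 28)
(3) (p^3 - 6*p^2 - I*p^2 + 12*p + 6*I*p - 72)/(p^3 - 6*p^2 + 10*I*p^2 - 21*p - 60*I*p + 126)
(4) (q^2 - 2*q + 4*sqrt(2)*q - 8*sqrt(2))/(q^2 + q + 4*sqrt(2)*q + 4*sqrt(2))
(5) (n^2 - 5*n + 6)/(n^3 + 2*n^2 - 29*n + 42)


(1) = (r - 4)/(r - 3)
(2) = (b^2 - 5*b - 24)/(b^2 - 3*b - 28)
(3) = (p - 4*I)/(p + 7*I)
(4) = (q - 2)/(q + 1)
(5) = 1/(n + 7)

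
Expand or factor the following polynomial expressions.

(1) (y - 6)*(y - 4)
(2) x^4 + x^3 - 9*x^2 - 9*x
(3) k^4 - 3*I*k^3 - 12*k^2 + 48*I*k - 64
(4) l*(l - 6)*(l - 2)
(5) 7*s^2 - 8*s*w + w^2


(1) = y^2 - 10*y + 24
(2) = x*(x - 3)*(x + 1)*(x + 3)
(3) = (k - 4)*(k + 4)*(k - 4*I)*(k + I)
(4) = l^3 - 8*l^2 + 12*l
(5) = (-7*s + w)*(-s + w)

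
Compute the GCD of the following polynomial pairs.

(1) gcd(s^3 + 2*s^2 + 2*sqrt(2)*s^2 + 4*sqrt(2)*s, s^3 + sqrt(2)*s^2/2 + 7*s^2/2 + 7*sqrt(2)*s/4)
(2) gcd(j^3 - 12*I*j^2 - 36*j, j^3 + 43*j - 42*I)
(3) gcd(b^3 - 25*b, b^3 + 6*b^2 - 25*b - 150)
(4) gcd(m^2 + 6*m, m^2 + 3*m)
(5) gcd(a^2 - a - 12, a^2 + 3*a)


(1) = gcd(s*(s + 2)*(s + 2*sqrt(2)), s*(s + 7/2)*(s + sqrt(2)/2)) = s
(2) = j - 6*I
(3) = gcd(b*(b - 5)*(b + 5), (b - 5)*(b + 5)*(b + 6)) = b^2 - 25
(4) = m
(5) = a + 3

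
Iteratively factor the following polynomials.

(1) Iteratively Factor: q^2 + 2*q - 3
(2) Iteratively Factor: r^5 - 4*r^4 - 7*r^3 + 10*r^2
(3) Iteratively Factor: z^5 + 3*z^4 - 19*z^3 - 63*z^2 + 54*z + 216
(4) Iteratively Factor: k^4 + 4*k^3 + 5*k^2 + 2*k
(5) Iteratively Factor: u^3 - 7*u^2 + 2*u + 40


(1) = (q + 3)*(q - 1)
(2) = (r)*(r^4 - 4*r^3 - 7*r^2 + 10*r) = r*(r - 1)*(r^3 - 3*r^2 - 10*r) = r*(r - 1)*(r + 2)*(r^2 - 5*r) = r*(r - 5)*(r - 1)*(r + 2)*(r)
(3) = (z + 3)*(z^4 - 19*z^2 - 6*z + 72) = (z - 4)*(z + 3)*(z^3 + 4*z^2 - 3*z - 18) = (z - 4)*(z + 3)^2*(z^2 + z - 6) = (z - 4)*(z + 3)^3*(z - 2)
(4) = (k + 1)*(k^3 + 3*k^2 + 2*k) = k*(k + 1)*(k^2 + 3*k + 2) = k*(k + 1)*(k + 2)*(k + 1)
(5) = (u - 4)*(u^2 - 3*u - 10) = (u - 4)*(u + 2)*(u - 5)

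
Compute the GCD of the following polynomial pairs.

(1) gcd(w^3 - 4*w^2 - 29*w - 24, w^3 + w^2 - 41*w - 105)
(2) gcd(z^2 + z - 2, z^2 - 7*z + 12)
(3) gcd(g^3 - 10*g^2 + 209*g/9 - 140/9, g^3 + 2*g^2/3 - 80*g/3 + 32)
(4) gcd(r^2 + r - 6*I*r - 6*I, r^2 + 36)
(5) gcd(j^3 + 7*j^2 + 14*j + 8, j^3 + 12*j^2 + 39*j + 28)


(1) = gcd((w - 8)*(w + 1)*(w + 3), (w - 7)*(w + 3)*(w + 5)) = w + 3
(2) = gcd((z - 1)*(z + 2), (z - 4)*(z - 3)) = 1
(3) = gcd((g - 7)*(g - 5/3)*(g - 4/3), (g - 4)*(g - 4/3)*(g + 6)) = g - 4/3
(4) = r - 6*I
(5) = j^2 + 5*j + 4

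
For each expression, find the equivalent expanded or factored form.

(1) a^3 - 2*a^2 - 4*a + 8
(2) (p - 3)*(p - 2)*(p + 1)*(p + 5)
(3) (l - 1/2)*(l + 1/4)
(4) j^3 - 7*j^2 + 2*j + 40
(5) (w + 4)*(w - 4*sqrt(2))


(1) = (a - 2)^2*(a + 2)
(2) = p^4 + p^3 - 19*p^2 + 11*p + 30
(3) = l^2 - l/4 - 1/8
(4) = (j - 5)*(j - 4)*(j + 2)
(5) = w^2 - 4*sqrt(2)*w + 4*w - 16*sqrt(2)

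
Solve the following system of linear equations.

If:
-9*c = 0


Then:
c = 0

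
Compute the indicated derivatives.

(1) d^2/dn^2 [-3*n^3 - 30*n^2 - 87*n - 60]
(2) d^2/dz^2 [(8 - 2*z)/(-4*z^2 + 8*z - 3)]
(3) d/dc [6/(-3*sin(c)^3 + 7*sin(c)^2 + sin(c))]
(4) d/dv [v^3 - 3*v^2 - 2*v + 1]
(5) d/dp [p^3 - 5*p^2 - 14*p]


(1) = -18*n - 60
(2) = 16*(3*(2 - z)*(4*z^2 - 8*z + 3) + 16*(z - 4)*(z - 1)^2)/(4*z^2 - 8*z + 3)^3
(3) = 6*(9*cos(c) - 14/tan(c) - cos(c)/sin(c)^2)/(3*sin(c)^2 - 7*sin(c) - 1)^2
(4) = 3*v^2 - 6*v - 2
(5) = 3*p^2 - 10*p - 14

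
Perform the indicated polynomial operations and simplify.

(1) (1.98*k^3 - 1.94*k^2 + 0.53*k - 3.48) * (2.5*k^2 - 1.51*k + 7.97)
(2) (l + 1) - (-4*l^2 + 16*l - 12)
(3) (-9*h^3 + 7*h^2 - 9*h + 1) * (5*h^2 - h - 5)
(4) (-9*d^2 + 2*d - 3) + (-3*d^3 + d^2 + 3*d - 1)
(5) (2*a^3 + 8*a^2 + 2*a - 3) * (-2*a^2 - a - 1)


(1) = 4.95*k^5 - 7.8398*k^4 + 20.035*k^3 - 24.9621*k^2 + 9.4789*k - 27.7356
(2) = 4*l^2 - 15*l + 13
(3) = -45*h^5 + 44*h^4 - 7*h^3 - 21*h^2 + 44*h - 5
(4) = -3*d^3 - 8*d^2 + 5*d - 4
(5) = -4*a^5 - 18*a^4 - 14*a^3 - 4*a^2 + a + 3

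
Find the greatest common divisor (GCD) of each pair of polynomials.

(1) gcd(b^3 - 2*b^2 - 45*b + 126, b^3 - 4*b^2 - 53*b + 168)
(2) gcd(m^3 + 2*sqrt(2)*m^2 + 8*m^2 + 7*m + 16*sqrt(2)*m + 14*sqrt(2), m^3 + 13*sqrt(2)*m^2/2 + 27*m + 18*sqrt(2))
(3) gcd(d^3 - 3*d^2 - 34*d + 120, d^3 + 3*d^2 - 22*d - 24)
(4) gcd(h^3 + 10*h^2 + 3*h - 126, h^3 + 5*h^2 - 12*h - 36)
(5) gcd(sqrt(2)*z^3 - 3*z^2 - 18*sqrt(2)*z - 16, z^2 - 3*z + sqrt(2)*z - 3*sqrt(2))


(1) = gcd((b - 6)*(b - 3)*(b + 7), (b - 8)*(b - 3)*(b + 7)) = b^2 + 4*b - 21
(2) = m + 2*sqrt(2)
(3) = d^2 + 2*d - 24
(4) = gcd((h - 3)*(h + 6)*(h + 7), (h - 3)*(h + 2)*(h + 6)) = h^2 + 3*h - 18
(5) = 1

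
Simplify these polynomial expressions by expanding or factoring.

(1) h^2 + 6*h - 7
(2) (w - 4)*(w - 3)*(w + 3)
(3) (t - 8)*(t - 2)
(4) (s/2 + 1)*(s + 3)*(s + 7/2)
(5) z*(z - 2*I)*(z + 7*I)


(1) = (h - 1)*(h + 7)
(2) = w^3 - 4*w^2 - 9*w + 36
(3) = t^2 - 10*t + 16
(4) = s^3/2 + 17*s^2/4 + 47*s/4 + 21/2
(5) = z^3 + 5*I*z^2 + 14*z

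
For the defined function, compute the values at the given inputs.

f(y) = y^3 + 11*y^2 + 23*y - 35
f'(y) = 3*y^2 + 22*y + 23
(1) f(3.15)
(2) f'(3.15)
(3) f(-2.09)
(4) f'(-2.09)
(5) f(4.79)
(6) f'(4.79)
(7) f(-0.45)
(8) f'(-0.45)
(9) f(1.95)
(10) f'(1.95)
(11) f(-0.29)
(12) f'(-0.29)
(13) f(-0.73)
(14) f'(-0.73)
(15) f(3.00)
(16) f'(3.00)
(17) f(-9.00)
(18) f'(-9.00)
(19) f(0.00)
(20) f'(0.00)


(1) = 177.85
(2) = 122.07
(3) = -44.15
(4) = -9.88
(5) = 437.46
(6) = 197.21
(7) = -43.21
(8) = 13.71
(9) = 59.09
(10) = 77.31
(11) = -40.77
(12) = 16.87
(13) = -46.32
(14) = 8.54
(15) = 160.00
(16) = 116.00
(17) = -80.00
(18) = 68.00
(19) = -35.00
(20) = 23.00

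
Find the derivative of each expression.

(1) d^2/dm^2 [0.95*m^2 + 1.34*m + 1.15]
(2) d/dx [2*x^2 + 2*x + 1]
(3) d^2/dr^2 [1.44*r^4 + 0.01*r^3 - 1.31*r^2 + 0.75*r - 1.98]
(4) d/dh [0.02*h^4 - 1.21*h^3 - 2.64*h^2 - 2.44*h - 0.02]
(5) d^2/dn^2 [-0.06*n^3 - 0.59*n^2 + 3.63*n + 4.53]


(1) = 1.90000000000000
(2) = 4*x + 2
(3) = 17.28*r^2 + 0.06*r - 2.62
(4) = 0.08*h^3 - 3.63*h^2 - 5.28*h - 2.44
(5) = -0.36*n - 1.18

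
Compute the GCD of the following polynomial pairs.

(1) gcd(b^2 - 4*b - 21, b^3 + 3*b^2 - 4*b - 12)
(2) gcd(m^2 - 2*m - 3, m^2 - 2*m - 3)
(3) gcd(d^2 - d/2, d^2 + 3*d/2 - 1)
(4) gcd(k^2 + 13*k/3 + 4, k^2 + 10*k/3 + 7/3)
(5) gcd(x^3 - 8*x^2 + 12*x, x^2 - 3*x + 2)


(1) = gcd((b - 7)*(b + 3), (b - 2)*(b + 2)*(b + 3)) = b + 3
(2) = gcd((m - 3)*(m + 1), (m - 3)*(m + 1)) = m^2 - 2*m - 3
(3) = gcd(d*(d - 1/2), (d - 1/2)*(d + 2)) = d - 1/2
(4) = gcd((k + 4/3)*(k + 3), (k + 1)*(k + 7/3)) = 1
(5) = x - 2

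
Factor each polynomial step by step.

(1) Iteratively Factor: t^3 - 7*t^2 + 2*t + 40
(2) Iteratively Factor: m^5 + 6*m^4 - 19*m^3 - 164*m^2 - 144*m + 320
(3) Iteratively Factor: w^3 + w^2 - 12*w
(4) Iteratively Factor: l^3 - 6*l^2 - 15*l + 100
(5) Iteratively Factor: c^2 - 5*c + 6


(1) = (t - 5)*(t^2 - 2*t - 8) = (t - 5)*(t + 2)*(t - 4)
(2) = (m + 4)*(m^4 + 2*m^3 - 27*m^2 - 56*m + 80) = (m + 4)^2*(m^3 - 2*m^2 - 19*m + 20) = (m - 1)*(m + 4)^2*(m^2 - m - 20) = (m - 1)*(m + 4)^3*(m - 5)
(3) = (w)*(w^2 + w - 12) = w*(w + 4)*(w - 3)
(4) = (l - 5)*(l^2 - l - 20) = (l - 5)*(l + 4)*(l - 5)
(5) = (c - 3)*(c - 2)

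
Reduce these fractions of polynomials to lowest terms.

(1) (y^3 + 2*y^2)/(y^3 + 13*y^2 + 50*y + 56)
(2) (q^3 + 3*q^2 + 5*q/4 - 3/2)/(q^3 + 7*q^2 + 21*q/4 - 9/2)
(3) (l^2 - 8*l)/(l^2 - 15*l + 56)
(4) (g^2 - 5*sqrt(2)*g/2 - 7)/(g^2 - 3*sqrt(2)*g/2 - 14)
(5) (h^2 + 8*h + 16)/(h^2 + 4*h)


(1) = y^2/(y^2 + 11*y + 28)
(2) = (q + 2)/(q + 6)
(3) = l/(l - 7)
(4) = (4*g + 4*sqrt(2))/(4*g + 8*sqrt(2))
(5) = (h + 4)/h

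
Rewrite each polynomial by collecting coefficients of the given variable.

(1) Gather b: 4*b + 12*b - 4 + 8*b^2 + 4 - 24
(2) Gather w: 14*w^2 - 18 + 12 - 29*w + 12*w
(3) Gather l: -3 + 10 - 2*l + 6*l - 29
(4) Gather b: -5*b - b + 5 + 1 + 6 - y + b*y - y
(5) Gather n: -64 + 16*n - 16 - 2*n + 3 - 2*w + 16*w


(1) = 8*b^2 + 16*b - 24
(2) = 14*w^2 - 17*w - 6
(3) = 4*l - 22
(4) = b*(y - 6) - 2*y + 12
(5) = 14*n + 14*w - 77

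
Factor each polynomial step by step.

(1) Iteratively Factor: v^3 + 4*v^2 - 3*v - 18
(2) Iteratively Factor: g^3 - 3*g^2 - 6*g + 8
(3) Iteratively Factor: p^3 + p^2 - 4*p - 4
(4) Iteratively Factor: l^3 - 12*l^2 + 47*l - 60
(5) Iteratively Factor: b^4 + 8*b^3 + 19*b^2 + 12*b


(1) = (v + 3)*(v^2 + v - 6) = (v - 2)*(v + 3)*(v + 3)
(2) = (g + 2)*(g^2 - 5*g + 4) = (g - 1)*(g + 2)*(g - 4)
(3) = (p + 2)*(p^2 - p - 2) = (p - 2)*(p + 2)*(p + 1)
(4) = (l - 5)*(l^2 - 7*l + 12) = (l - 5)*(l - 3)*(l - 4)
(5) = (b + 1)*(b^3 + 7*b^2 + 12*b) = (b + 1)*(b + 4)*(b^2 + 3*b) = (b + 1)*(b + 3)*(b + 4)*(b)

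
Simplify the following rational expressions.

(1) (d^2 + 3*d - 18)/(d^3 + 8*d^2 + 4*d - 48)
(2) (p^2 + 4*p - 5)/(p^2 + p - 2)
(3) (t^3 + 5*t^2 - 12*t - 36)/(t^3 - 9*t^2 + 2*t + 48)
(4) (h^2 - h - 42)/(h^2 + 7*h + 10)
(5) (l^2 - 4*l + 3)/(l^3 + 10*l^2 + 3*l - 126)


(1) = (d - 3)/(d^2 + 2*d - 8)
(2) = (p + 5)/(p + 2)
(3) = (t + 6)/(t - 8)
(4) = (h^2 - h - 42)/(h^2 + 7*h + 10)
(5) = (l - 1)/(l^2 + 13*l + 42)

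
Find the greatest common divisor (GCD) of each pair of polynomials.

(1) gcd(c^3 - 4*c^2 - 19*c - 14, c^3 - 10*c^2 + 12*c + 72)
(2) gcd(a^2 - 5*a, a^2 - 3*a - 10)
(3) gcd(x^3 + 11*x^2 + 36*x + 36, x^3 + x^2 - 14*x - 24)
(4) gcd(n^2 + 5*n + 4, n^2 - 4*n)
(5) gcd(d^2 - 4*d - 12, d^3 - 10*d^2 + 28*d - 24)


(1) = gcd((c - 7)*(c + 1)*(c + 2), (c - 6)^2*(c + 2)) = c + 2
(2) = gcd(a*(a - 5), (a - 5)*(a + 2)) = a - 5
(3) = gcd((x + 2)*(x + 3)*(x + 6), (x - 4)*(x + 2)*(x + 3)) = x^2 + 5*x + 6
(4) = 1
(5) = d - 6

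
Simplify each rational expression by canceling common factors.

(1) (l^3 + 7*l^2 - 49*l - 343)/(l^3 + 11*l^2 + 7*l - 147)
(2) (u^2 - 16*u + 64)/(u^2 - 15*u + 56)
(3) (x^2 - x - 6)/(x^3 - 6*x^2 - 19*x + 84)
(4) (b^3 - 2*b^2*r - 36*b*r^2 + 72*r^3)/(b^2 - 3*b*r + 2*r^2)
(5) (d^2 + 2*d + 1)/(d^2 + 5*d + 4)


(1) = (l - 7)/(l - 3)
(2) = (u - 8)/(u - 7)
(3) = (x + 2)/(x^2 - 3*x - 28)
(4) = (-b^2 + 36*r^2)/(-b + r)
(5) = (d + 1)/(d + 4)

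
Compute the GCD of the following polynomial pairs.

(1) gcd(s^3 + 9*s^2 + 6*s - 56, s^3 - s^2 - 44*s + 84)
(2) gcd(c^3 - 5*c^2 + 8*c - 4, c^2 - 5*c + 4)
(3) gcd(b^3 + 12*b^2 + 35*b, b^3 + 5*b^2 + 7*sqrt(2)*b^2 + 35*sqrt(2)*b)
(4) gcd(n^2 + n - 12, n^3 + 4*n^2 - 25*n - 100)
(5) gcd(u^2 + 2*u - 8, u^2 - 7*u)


(1) = s^2 + 5*s - 14
(2) = gcd((c - 2)^2*(c - 1), (c - 4)*(c - 1)) = c - 1
(3) = gcd(b*(b + 5)*(b + 7), b*(b + 5)*(b + 7*sqrt(2))) = b^2 + 5*b
(4) = gcd((n - 3)*(n + 4), (n - 5)*(n + 4)*(n + 5)) = n + 4
(5) = 1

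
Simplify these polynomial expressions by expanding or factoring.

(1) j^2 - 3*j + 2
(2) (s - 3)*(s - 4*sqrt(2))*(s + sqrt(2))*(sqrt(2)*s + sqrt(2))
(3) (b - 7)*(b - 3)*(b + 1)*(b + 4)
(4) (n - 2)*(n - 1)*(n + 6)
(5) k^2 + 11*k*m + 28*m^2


(1) = (j - 2)*(j - 1)
(2) = sqrt(2)*s^4 - 6*s^3 - 2*sqrt(2)*s^3 - 11*sqrt(2)*s^2 + 12*s^2 + 18*s + 16*sqrt(2)*s + 24*sqrt(2)
(3) = b^4 - 5*b^3 - 25*b^2 + 65*b + 84
(4) = n^3 + 3*n^2 - 16*n + 12
(5) = (k + 4*m)*(k + 7*m)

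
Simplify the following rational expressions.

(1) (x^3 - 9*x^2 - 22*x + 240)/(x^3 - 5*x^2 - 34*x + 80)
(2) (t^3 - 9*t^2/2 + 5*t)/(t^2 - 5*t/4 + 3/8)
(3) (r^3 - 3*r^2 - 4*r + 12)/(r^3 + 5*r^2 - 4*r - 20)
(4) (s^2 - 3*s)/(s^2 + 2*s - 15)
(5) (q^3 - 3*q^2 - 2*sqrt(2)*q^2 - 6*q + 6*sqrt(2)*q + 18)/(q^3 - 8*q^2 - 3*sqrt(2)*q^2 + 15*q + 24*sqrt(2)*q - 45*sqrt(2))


(1) = (x - 6)/(x - 2)
(2) = (8*t^3 - 36*t^2 + 40*t)/(8*t^2 - 10*t + 3)
(3) = (r - 3)/(r + 5)
(4) = s/(s + 5)
(5) = (q + sqrt(2))/(q - 5)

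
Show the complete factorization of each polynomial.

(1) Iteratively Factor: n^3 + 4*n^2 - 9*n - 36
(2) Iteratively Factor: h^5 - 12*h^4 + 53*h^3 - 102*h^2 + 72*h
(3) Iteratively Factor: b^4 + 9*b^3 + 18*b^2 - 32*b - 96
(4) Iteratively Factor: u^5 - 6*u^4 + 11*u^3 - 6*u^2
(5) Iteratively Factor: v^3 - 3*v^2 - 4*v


(1) = (n - 3)*(n^2 + 7*n + 12) = (n - 3)*(n + 3)*(n + 4)
(2) = (h - 3)*(h^4 - 9*h^3 + 26*h^2 - 24*h) = (h - 4)*(h - 3)*(h^3 - 5*h^2 + 6*h) = (h - 4)*(h - 3)*(h - 2)*(h^2 - 3*h) = (h - 4)*(h - 3)^2*(h - 2)*(h)
(3) = (b - 2)*(b^3 + 11*b^2 + 40*b + 48) = (b - 2)*(b + 4)*(b^2 + 7*b + 12) = (b - 2)*(b + 3)*(b + 4)*(b + 4)
(4) = (u)*(u^4 - 6*u^3 + 11*u^2 - 6*u) = u*(u - 2)*(u^3 - 4*u^2 + 3*u) = u^2*(u - 2)*(u^2 - 4*u + 3) = u^2*(u - 2)*(u - 1)*(u - 3)
(5) = (v - 4)*(v^2 + v) = v*(v - 4)*(v + 1)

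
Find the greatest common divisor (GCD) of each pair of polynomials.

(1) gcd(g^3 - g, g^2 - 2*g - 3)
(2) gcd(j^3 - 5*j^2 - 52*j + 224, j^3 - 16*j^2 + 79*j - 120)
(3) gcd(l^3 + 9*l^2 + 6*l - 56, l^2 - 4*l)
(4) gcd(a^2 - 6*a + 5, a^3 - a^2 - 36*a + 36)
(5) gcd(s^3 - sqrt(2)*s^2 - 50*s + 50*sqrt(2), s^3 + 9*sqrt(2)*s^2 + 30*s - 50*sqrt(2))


(1) = g + 1
(2) = gcd((j - 8)*(j - 4)*(j + 7), (j - 8)*(j - 5)*(j - 3)) = j - 8
(3) = gcd((l - 2)*(l + 4)*(l + 7), l*(l - 4)) = 1
(4) = gcd((a - 5)*(a - 1), (a - 6)*(a - 1)*(a + 6)) = a - 1
(5) = s^2 + 4*sqrt(2)*s - 10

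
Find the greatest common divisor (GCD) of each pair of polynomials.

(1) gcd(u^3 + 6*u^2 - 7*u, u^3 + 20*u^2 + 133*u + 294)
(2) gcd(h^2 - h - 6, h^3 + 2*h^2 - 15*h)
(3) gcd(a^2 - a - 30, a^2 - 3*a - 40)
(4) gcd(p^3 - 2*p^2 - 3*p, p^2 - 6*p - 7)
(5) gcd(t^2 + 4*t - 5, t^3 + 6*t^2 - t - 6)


(1) = gcd(u*(u - 1)*(u + 7), (u + 6)*(u + 7)^2) = u + 7
(2) = gcd((h - 3)*(h + 2), h*(h - 3)*(h + 5)) = h - 3
(3) = gcd((a - 6)*(a + 5), (a - 8)*(a + 5)) = a + 5
(4) = gcd(p*(p - 3)*(p + 1), (p - 7)*(p + 1)) = p + 1
(5) = t - 1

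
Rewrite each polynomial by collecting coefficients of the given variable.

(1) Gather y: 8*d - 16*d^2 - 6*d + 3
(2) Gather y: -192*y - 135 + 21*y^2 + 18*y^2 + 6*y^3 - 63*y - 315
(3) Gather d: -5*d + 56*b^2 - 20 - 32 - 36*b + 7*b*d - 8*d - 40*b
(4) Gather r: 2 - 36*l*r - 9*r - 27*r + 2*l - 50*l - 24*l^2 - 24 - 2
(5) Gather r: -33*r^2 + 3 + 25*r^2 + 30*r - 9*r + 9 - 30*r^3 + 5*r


(1) = -16*d^2 + 2*d + 3
(2) = 6*y^3 + 39*y^2 - 255*y - 450
(3) = 56*b^2 - 76*b + d*(7*b - 13) - 52
(4) = -24*l^2 - 48*l + r*(-36*l - 36) - 24
(5) = -30*r^3 - 8*r^2 + 26*r + 12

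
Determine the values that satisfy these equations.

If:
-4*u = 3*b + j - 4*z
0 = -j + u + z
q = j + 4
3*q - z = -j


Then:
b = 9*z/4 + 5
j = z/4 - 3
q = z/4 + 1
u = -3*z/4 - 3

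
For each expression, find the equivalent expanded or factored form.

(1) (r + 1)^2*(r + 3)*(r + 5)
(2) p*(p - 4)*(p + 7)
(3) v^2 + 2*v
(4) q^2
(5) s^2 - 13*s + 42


(1) = r^4 + 10*r^3 + 32*r^2 + 38*r + 15
(2) = p^3 + 3*p^2 - 28*p
(3) = v*(v + 2)
(4) = q^2
(5) = (s - 7)*(s - 6)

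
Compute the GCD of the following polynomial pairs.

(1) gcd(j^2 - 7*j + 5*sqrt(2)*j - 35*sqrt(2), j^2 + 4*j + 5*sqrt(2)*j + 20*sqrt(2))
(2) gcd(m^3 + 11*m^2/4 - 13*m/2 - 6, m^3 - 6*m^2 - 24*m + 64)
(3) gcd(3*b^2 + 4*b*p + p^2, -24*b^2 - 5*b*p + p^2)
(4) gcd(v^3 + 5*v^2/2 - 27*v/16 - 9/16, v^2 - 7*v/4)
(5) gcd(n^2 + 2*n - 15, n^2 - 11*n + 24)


(1) = j + 5*sqrt(2)
(2) = gcd((m - 2)*(m + 3/4)*(m + 4), (m - 8)*(m - 2)*(m + 4)) = m^2 + 2*m - 8
(3) = 3*b + p
(4) = gcd((v - 3/4)*(v + 1/4)*(v + 3), v*(v - 7/4)) = 1
(5) = gcd((n - 3)*(n + 5), (n - 8)*(n - 3)) = n - 3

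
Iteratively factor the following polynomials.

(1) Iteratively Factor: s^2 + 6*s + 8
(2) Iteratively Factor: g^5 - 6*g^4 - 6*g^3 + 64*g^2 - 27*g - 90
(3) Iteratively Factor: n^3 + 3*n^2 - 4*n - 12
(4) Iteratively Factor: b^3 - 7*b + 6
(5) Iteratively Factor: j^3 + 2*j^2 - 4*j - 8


(1) = (s + 2)*(s + 4)
(2) = (g - 5)*(g^4 - g^3 - 11*g^2 + 9*g + 18) = (g - 5)*(g + 3)*(g^3 - 4*g^2 + g + 6) = (g - 5)*(g + 1)*(g + 3)*(g^2 - 5*g + 6) = (g - 5)*(g - 3)*(g + 1)*(g + 3)*(g - 2)
(3) = (n - 2)*(n^2 + 5*n + 6) = (n - 2)*(n + 3)*(n + 2)
(4) = (b - 1)*(b^2 + b - 6) = (b - 1)*(b + 3)*(b - 2)
(5) = (j + 2)*(j^2 - 4) = (j - 2)*(j + 2)*(j + 2)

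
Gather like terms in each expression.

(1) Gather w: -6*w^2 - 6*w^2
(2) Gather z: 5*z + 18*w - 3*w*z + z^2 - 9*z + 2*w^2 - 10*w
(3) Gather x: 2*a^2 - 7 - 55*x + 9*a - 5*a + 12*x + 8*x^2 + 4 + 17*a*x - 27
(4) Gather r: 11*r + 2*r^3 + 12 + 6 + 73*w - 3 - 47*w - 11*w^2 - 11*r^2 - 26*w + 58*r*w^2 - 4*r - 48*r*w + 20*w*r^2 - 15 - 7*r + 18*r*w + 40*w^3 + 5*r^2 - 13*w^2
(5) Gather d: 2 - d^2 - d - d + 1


(1) = -12*w^2
(2) = 2*w^2 + 8*w + z^2 + z*(-3*w - 4)
(3) = 2*a^2 + 4*a + 8*x^2 + x*(17*a - 43) - 30
(4) = 2*r^3 + r^2*(20*w - 6) + r*(58*w^2 - 30*w) + 40*w^3 - 24*w^2
(5) = -d^2 - 2*d + 3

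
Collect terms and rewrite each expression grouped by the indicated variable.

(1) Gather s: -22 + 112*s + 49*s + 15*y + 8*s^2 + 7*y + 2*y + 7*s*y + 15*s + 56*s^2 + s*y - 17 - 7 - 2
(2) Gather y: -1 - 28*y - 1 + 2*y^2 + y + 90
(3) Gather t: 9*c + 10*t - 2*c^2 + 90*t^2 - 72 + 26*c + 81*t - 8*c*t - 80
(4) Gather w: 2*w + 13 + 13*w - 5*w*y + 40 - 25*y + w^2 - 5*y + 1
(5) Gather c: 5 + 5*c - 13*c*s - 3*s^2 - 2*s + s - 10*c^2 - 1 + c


(1) = 64*s^2 + s*(8*y + 176) + 24*y - 48
(2) = 2*y^2 - 27*y + 88
(3) = -2*c^2 + 35*c + 90*t^2 + t*(91 - 8*c) - 152
(4) = w^2 + w*(15 - 5*y) - 30*y + 54
(5) = -10*c^2 + c*(6 - 13*s) - 3*s^2 - s + 4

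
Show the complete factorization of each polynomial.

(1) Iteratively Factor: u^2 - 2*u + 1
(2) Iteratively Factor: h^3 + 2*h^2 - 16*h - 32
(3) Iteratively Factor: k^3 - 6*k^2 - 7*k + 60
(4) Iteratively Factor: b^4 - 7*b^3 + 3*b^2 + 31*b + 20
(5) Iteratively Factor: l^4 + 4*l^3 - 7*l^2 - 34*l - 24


(1) = (u - 1)*(u - 1)
(2) = (h + 2)*(h^2 - 16) = (h + 2)*(h + 4)*(h - 4)
(3) = (k + 3)*(k^2 - 9*k + 20) = (k - 4)*(k + 3)*(k - 5)
(4) = (b + 1)*(b^3 - 8*b^2 + 11*b + 20) = (b + 1)^2*(b^2 - 9*b + 20) = (b - 5)*(b + 1)^2*(b - 4)
(5) = (l + 1)*(l^3 + 3*l^2 - 10*l - 24) = (l + 1)*(l + 4)*(l^2 - l - 6) = (l + 1)*(l + 2)*(l + 4)*(l - 3)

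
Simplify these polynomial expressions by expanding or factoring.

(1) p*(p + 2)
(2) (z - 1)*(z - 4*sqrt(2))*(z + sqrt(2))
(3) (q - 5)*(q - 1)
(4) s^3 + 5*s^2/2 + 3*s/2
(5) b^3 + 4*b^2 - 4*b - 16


(1) = p^2 + 2*p
(2) = z^3 - 3*sqrt(2)*z^2 - z^2 - 8*z + 3*sqrt(2)*z + 8
(3) = q^2 - 6*q + 5
(4) = s*(s + 1)*(s + 3/2)
(5) = (b - 2)*(b + 2)*(b + 4)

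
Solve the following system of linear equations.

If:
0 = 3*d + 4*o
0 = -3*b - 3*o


Then:
b = -o
d = -4*o/3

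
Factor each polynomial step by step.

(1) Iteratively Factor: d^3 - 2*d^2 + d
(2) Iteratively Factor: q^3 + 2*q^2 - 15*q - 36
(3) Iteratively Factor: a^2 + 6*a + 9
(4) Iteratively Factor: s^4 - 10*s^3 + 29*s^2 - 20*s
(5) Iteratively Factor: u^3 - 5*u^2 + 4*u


(1) = (d - 1)*(d^2 - d) = d*(d - 1)*(d - 1)
(2) = (q - 4)*(q^2 + 6*q + 9) = (q - 4)*(q + 3)*(q + 3)
(3) = (a + 3)*(a + 3)
(4) = (s - 5)*(s^3 - 5*s^2 + 4*s) = s*(s - 5)*(s^2 - 5*s + 4) = s*(s - 5)*(s - 4)*(s - 1)
(5) = (u - 4)*(u^2 - u) = u*(u - 4)*(u - 1)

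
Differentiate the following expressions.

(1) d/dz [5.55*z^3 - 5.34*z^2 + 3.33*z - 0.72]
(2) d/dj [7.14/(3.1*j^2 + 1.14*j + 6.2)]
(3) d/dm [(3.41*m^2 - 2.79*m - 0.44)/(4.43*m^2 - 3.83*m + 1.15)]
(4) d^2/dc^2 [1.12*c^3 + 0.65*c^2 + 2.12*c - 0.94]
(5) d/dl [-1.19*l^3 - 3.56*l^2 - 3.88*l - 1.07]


(1) = 16.65*z^2 - 10.68*z + 3.33
(2) = (-44.268*j - 8.1396)/(3.1*j^2 + 1.14*j + 6.2)^2
(3) = (-0.7006*m^2 + 11.7414*m - 4.8937)/(19.6249*m^4 - 33.9338*m^3 + 24.8579*m^2 - 8.809*m + 1.3225)
(4) = 6.72*c + 1.3
(5) = -3.57*l^2 - 7.12*l - 3.88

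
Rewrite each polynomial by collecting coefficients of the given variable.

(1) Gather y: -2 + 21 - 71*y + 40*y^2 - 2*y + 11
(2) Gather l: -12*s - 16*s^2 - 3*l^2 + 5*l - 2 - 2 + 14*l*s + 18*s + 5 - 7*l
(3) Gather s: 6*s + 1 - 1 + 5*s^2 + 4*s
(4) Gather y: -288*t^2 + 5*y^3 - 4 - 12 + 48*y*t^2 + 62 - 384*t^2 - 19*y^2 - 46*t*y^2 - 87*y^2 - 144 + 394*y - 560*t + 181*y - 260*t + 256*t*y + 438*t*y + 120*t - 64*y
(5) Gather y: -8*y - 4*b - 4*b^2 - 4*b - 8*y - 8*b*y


(1) = 40*y^2 - 73*y + 30
(2) = -3*l^2 + l*(14*s - 2) - 16*s^2 + 6*s + 1
(3) = 5*s^2 + 10*s
(4) = -672*t^2 - 700*t + 5*y^3 + y^2*(-46*t - 106) + y*(48*t^2 + 694*t + 511) - 98
(5) = -4*b^2 - 8*b + y*(-8*b - 16)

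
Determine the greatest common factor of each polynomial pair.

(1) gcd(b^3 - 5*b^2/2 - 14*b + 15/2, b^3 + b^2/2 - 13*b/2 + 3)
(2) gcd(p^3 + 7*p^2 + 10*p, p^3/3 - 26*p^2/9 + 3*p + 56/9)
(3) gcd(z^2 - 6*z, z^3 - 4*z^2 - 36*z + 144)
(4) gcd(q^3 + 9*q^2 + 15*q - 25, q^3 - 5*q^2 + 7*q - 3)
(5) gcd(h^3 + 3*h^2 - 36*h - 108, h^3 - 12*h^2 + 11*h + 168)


(1) = gcd((b - 5)*(b - 1/2)*(b + 3), (b - 2)*(b - 1/2)*(b + 3)) = b^2 + 5*b/2 - 3/2
(2) = gcd(p*(p + 2)*(p + 5), (p/3 + 1/3)*(p - 7)*(p - 8/3)) = 1
(3) = z - 6
(4) = gcd((q - 1)*(q + 5)^2, (q - 3)*(q - 1)^2) = q - 1
(5) = h + 3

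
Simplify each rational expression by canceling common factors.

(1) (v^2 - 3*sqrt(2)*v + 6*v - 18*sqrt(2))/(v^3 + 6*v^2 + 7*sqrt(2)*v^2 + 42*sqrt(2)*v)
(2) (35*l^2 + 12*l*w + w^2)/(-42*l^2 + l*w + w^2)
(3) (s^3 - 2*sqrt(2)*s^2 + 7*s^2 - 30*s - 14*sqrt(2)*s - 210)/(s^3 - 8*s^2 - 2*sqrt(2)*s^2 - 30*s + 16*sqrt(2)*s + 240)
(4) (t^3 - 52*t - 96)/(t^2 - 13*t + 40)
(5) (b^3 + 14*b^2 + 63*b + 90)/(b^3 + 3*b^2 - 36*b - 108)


(1) = (v - 3*sqrt(2))/(v^2 + 7*sqrt(2)*v)
(2) = (5*l + w)/(-6*l + w)
(3) = (s + 7)/(s - 8)
(4) = (t^2 + 8*t + 12)/(t - 5)
(5) = (b + 5)/(b - 6)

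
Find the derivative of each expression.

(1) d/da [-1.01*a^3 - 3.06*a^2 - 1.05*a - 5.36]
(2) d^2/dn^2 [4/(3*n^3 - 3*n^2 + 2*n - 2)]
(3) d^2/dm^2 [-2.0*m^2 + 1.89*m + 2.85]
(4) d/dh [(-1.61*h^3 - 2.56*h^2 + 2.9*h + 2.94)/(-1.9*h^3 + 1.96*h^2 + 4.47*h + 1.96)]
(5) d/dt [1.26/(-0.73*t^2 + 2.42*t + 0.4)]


(1) = -3.03*a^2 - 6.12*a - 1.05
(2) = 8*(3*(1 - 3*n)*(3*n^3 - 3*n^2 + 2*n - 2) + (9*n^2 - 6*n + 2)^2)/(3*n^3 - 3*n^2 + 2*n - 2)^3
(3) = -4.00000000000000
(4) = (-8.0196*h^4 - 3.3734*h^3 - 9.836*h^2 - 21.56*h - 7.4578)/(3.61*h^6 - 7.448*h^5 - 13.1444*h^4 + 10.0744*h^3 + 27.6641*h^2 + 17.5224*h + 3.8416)
(5) = (1.8396*t - 3.0492)/(-0.73*t^2 + 2.42*t + 0.4)^2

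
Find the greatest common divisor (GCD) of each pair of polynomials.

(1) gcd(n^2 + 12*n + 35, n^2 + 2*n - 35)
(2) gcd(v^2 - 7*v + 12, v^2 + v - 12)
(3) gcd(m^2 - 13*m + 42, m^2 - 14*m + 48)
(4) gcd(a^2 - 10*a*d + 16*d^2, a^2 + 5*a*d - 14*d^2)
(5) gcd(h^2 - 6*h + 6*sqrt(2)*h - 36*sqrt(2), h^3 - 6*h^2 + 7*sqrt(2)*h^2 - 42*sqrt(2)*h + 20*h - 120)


(1) = n + 7
(2) = v - 3
(3) = gcd((m - 7)*(m - 6), (m - 8)*(m - 6)) = m - 6
(4) = gcd((a - 8*d)*(a - 2*d), (a - 2*d)*(a + 7*d)) = a - 2*d
(5) = gcd((h - 6)*(h + 6*sqrt(2)), (h - 6)*(h + 2*sqrt(2))*(h + 5*sqrt(2))) = h - 6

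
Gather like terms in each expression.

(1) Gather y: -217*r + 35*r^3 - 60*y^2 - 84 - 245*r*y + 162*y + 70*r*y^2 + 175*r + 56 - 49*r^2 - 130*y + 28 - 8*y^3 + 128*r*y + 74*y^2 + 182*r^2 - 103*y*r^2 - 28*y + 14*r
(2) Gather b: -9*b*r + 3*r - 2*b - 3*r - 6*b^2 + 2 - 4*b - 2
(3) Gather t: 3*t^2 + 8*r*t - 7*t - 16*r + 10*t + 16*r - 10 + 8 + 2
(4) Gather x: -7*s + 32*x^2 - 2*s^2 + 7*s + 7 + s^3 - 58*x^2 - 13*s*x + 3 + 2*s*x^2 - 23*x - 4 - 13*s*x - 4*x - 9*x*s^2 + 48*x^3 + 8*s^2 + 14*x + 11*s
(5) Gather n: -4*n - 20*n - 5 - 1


(1) = 35*r^3 + 133*r^2 - 28*r - 8*y^3 + y^2*(70*r + 14) + y*(-103*r^2 - 117*r + 4)
(2) = -6*b^2 + b*(-9*r - 6)
(3) = 3*t^2 + t*(8*r + 3)
(4) = s^3 + 6*s^2 + 11*s + 48*x^3 + x^2*(2*s - 26) + x*(-9*s^2 - 26*s - 13) + 6
(5) = -24*n - 6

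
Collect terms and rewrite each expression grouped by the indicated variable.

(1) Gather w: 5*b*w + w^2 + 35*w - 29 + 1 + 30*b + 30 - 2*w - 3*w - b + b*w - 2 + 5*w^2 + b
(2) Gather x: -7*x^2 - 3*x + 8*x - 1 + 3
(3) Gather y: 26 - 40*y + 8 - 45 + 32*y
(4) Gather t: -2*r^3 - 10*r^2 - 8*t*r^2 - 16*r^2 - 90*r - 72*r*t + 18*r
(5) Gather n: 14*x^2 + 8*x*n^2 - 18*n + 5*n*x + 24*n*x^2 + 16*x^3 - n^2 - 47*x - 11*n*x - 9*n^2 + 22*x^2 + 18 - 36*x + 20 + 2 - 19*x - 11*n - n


(1) = 30*b + 6*w^2 + w*(6*b + 30)
(2) = -7*x^2 + 5*x + 2
(3) = -8*y - 11
(4) = -2*r^3 - 26*r^2 - 72*r + t*(-8*r^2 - 72*r)
(5) = n^2*(8*x - 10) + n*(24*x^2 - 6*x - 30) + 16*x^3 + 36*x^2 - 102*x + 40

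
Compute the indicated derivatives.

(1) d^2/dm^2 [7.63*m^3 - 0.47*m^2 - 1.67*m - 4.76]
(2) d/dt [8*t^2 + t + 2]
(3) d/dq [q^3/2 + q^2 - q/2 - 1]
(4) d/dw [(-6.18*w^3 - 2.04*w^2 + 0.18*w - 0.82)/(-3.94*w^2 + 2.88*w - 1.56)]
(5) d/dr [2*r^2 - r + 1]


(1) = 45.78*m - 0.94
(2) = 16*t + 1
(3) = 3*q^2/2 + 2*q - 1/2
(4) = (24.3492*w^4 - 35.5968*w^3 + 23.7564*w^2 - 0.0968*w + 2.0808)/(15.5236*w^4 - 22.6944*w^3 + 20.5872*w^2 - 8.9856*w + 2.4336)
(5) = 4*r - 1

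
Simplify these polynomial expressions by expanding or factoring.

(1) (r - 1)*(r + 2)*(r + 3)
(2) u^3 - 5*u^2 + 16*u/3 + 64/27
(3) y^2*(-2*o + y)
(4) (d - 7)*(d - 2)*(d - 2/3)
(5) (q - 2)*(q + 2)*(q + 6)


(1) = r^3 + 4*r^2 + r - 6
(2) = (u - 8/3)^2*(u + 1/3)
(3) = -2*o*y^2 + y^3
(4) = d^3 - 29*d^2/3 + 20*d - 28/3
(5) = q^3 + 6*q^2 - 4*q - 24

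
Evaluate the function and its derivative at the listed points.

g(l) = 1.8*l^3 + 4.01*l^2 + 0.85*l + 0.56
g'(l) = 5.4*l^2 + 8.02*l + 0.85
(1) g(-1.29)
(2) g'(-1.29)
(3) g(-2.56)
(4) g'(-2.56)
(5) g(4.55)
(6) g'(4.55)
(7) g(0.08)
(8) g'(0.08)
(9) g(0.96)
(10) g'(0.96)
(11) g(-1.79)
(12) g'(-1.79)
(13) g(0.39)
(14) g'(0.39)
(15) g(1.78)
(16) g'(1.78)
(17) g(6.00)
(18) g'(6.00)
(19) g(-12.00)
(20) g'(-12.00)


(1) = 2.27
(2) = -0.51
(3) = -5.54
(4) = 15.71
(5) = 257.00
(6) = 149.13
(7) = 0.65
(8) = 1.53
(9) = 6.66
(10) = 13.53
(11) = 1.56
(12) = 3.80
(13) = 1.61
(14) = 4.80
(15) = 24.93
(16) = 32.23
(17) = 538.82
(18) = 243.37
(19) = -2542.60
(20) = 682.21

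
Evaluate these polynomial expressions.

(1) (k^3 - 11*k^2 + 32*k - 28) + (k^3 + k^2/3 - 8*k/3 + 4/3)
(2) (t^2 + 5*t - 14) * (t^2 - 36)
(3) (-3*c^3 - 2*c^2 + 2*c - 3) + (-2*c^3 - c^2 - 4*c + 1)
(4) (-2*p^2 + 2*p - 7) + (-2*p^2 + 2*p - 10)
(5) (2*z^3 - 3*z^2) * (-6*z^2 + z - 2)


(1) = 2*k^3 - 32*k^2/3 + 88*k/3 - 80/3
(2) = t^4 + 5*t^3 - 50*t^2 - 180*t + 504
(3) = -5*c^3 - 3*c^2 - 2*c - 2
(4) = -4*p^2 + 4*p - 17
(5) = -12*z^5 + 20*z^4 - 7*z^3 + 6*z^2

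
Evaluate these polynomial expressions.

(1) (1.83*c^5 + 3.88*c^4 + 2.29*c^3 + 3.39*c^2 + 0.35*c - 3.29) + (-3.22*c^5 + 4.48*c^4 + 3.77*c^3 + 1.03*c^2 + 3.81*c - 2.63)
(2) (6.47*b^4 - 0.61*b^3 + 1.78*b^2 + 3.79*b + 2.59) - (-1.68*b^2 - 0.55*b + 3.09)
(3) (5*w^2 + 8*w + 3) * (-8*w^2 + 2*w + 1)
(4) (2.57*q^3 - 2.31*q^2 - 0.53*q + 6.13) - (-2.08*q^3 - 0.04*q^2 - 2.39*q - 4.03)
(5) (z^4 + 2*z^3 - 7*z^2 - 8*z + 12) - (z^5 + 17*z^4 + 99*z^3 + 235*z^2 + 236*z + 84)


(1) = -1.39*c^5 + 8.36*c^4 + 6.06*c^3 + 4.42*c^2 + 4.16*c - 5.92
(2) = 6.47*b^4 - 0.61*b^3 + 3.46*b^2 + 4.34*b - 0.5
(3) = -40*w^4 - 54*w^3 - 3*w^2 + 14*w + 3
(4) = 4.65*q^3 - 2.27*q^2 + 1.86*q + 10.16
(5) = -z^5 - 16*z^4 - 97*z^3 - 242*z^2 - 244*z - 72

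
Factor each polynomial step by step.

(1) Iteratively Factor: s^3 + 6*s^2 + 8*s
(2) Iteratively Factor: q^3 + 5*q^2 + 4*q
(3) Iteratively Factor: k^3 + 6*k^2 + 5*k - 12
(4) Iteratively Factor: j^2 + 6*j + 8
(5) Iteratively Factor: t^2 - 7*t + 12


(1) = (s + 4)*(s^2 + 2*s) = s*(s + 4)*(s + 2)
(2) = (q + 1)*(q^2 + 4*q) = q*(q + 1)*(q + 4)
(3) = (k + 3)*(k^2 + 3*k - 4) = (k - 1)*(k + 3)*(k + 4)
(4) = (j + 2)*(j + 4)
(5) = (t - 4)*(t - 3)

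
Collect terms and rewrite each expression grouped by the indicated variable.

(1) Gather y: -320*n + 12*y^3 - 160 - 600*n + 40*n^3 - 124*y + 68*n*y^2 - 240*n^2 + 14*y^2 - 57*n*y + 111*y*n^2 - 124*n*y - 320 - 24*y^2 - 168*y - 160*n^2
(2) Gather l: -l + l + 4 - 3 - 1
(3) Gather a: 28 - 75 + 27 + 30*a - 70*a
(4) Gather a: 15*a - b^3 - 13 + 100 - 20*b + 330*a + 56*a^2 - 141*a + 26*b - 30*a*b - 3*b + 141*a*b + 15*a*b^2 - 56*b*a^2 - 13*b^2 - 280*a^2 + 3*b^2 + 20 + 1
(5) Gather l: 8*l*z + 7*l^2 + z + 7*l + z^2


(1) = 40*n^3 - 400*n^2 - 920*n + 12*y^3 + y^2*(68*n - 10) + y*(111*n^2 - 181*n - 292) - 480
(2) = 0
(3) = -40*a - 20
(4) = a^2*(-56*b - 224) + a*(15*b^2 + 111*b + 204) - b^3 - 10*b^2 + 3*b + 108
(5) = 7*l^2 + l*(8*z + 7) + z^2 + z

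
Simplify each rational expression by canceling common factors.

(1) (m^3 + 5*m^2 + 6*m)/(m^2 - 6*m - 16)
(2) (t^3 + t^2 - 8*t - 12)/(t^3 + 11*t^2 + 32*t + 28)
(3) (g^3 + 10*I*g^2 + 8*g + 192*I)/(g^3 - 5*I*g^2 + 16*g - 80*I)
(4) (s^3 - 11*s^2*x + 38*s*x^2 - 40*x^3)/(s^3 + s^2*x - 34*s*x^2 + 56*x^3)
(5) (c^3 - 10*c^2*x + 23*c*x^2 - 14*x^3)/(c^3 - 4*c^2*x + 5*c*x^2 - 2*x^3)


(1) = (m^2 + 3*m)/(m - 8)
(2) = (t - 3)/(t + 7)
(3) = (g^2 + 14*I*g - 48)/(g^2 - I*g + 20)
(4) = (s - 5*x)/(s + 7*x)
(5) = (-c + 7*x)/(-c + x)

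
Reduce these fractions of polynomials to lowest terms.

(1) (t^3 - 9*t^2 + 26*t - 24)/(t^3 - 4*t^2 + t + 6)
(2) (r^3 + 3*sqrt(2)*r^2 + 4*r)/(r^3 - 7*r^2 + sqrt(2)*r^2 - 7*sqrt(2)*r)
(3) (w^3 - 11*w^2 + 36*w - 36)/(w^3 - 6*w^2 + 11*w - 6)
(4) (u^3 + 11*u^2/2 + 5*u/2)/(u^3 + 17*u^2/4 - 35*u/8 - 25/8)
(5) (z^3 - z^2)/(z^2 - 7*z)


(1) = (t - 4)/(t + 1)
(2) = (r + 2*sqrt(2))/(r - 7)
(3) = (w - 6)/(w - 1)
(4) = 4*u/(4*u - 5)
(5) = (z^2 - z)/(z - 7)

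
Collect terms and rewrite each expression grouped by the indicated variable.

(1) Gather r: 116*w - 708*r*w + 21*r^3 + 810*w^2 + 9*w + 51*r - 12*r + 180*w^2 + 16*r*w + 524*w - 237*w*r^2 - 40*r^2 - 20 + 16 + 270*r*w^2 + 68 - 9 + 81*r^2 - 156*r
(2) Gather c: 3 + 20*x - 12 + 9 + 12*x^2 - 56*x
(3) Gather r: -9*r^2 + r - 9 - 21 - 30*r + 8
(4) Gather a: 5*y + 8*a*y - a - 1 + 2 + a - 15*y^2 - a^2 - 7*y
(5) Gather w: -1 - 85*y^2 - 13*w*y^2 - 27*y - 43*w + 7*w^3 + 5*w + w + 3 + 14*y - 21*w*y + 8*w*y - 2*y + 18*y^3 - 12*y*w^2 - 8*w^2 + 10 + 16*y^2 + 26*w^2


(1) = 21*r^3 + r^2*(41 - 237*w) + r*(270*w^2 - 692*w - 117) + 990*w^2 + 649*w + 55
(2) = 12*x^2 - 36*x
(3) = -9*r^2 - 29*r - 22
(4) = -a^2 + 8*a*y - 15*y^2 - 2*y + 1
(5) = 7*w^3 + w^2*(18 - 12*y) + w*(-13*y^2 - 13*y - 37) + 18*y^3 - 69*y^2 - 15*y + 12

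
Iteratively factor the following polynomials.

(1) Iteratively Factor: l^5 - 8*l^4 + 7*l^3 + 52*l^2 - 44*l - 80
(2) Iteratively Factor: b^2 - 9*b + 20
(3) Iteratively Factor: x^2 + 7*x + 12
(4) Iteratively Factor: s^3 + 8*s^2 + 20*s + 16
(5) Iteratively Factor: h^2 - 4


(1) = (l + 2)*(l^4 - 10*l^3 + 27*l^2 - 2*l - 40) = (l - 5)*(l + 2)*(l^3 - 5*l^2 + 2*l + 8) = (l - 5)*(l - 2)*(l + 2)*(l^2 - 3*l - 4) = (l - 5)*(l - 2)*(l + 1)*(l + 2)*(l - 4)
(2) = (b - 4)*(b - 5)
(3) = (x + 3)*(x + 4)
(4) = (s + 2)*(s^2 + 6*s + 8) = (s + 2)^2*(s + 4)
(5) = (h - 2)*(h + 2)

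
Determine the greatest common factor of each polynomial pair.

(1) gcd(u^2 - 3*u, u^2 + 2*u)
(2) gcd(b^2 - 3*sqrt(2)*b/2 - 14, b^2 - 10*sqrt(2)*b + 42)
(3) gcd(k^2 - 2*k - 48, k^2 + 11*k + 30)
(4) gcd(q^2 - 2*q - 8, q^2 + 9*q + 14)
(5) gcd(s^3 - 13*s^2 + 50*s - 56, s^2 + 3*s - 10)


(1) = u
(2) = 1
(3) = gcd((k - 8)*(k + 6), (k + 5)*(k + 6)) = k + 6
(4) = q + 2
(5) = gcd((s - 7)*(s - 4)*(s - 2), (s - 2)*(s + 5)) = s - 2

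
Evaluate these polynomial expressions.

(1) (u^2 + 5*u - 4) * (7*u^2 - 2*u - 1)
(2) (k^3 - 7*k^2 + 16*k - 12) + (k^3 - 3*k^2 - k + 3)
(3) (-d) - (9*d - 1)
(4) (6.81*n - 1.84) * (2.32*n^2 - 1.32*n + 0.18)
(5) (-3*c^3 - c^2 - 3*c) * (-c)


(1) = 7*u^4 + 33*u^3 - 39*u^2 + 3*u + 4
(2) = 2*k^3 - 10*k^2 + 15*k - 9
(3) = 1 - 10*d
(4) = 15.7992*n^3 - 13.258*n^2 + 3.6546*n - 0.3312
(5) = 3*c^4 + c^3 + 3*c^2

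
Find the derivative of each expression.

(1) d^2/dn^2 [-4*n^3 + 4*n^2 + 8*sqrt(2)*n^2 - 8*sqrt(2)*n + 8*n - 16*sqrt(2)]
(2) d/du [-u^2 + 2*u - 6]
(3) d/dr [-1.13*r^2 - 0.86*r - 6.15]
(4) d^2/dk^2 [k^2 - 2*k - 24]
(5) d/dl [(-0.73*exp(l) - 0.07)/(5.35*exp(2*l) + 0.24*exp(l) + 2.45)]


(1) = -24*n + 8 + 16*sqrt(2)
(2) = 2 - 2*u
(3) = -2.26*r - 0.86
(4) = 2
(5) = (3.9055*exp(2*l) + 0.749*exp(l) - 1.7717)*exp(l)/(28.6225*exp(4*l) + 2.568*exp(3*l) + 26.2726*exp(2*l) + 1.176*exp(l) + 6.0025)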